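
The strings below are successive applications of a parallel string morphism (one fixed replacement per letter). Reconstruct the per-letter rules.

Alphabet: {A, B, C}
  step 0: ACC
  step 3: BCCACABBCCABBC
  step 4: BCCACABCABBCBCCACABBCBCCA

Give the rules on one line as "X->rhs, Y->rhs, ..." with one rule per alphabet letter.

A->B, B->BC, C->CA

  step 3 ⇒ step 4: BCCACABBCCABBC ⇒ BC·CA·CA·B·CA·B·BC·BC·CA·CA·B·BC·BC·CA
    A ↦ B
    B ↦ BC
    C ↦ CA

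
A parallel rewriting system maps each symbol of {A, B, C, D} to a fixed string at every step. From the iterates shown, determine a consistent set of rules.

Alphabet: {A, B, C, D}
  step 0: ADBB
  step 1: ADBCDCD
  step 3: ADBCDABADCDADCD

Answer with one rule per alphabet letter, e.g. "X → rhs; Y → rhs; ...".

  step 0 ⇒ step 1: ADBB ⇒ AD·B·CD·CD
    A ↦ AD
    B ↦ CD
    D ↦ B
    C ↦ A  (constrained at step 1)

A->AD, B->CD, C->A, D->B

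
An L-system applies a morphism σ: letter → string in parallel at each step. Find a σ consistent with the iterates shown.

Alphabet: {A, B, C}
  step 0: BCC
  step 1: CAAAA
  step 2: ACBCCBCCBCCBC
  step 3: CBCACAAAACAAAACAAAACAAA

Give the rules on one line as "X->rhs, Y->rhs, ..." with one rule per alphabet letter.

A->CBC, B->CAA, C->A

  step 2 ⇒ step 3: ACBCCBCCBCCBC ⇒ CBC·A·CAA·A·A·CAA·A·A·CAA·A·A·CAA·A
    A ↦ CBC
    B ↦ CAA
    C ↦ A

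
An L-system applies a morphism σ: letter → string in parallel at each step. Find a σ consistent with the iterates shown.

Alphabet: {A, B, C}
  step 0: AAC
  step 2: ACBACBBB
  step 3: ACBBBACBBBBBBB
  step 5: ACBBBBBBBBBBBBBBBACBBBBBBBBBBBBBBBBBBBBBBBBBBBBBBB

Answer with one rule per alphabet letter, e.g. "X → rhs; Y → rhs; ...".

A->AC, B->BB, C->B

  step 2 ⇒ step 3: ACBACBBB ⇒ AC·B·BB·AC·B·BB·BB·BB
    A ↦ AC
    B ↦ BB
    C ↦ B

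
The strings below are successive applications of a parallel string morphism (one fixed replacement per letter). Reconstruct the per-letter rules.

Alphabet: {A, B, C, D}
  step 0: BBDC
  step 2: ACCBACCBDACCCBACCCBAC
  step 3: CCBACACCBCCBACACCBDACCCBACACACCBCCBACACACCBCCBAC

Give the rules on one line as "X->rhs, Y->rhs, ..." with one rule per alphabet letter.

A->CCB, B->CB, C->AC, D->DAC

  step 2 ⇒ step 3: ACCBACCBDACCCBACCCBAC ⇒ CCB·AC·AC·CB·CCB·AC·AC·CB·DAC·CCB·AC·AC·AC·CB·CCB·AC·AC·AC·CB·CCB·AC
    A ↦ CCB
    B ↦ CB
    C ↦ AC
    D ↦ DAC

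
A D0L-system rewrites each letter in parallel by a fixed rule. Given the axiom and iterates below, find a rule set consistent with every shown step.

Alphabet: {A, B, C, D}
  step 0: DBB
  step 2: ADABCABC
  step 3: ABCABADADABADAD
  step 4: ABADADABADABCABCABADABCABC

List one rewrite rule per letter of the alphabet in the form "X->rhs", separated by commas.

  step 3 ⇒ step 4: ABCABADADABADAD ⇒ AB·AD·AD·AB·AD·AB·C·AB·C·AB·AD·AB·C·AB·C
    A ↦ AB
    B ↦ AD
    C ↦ AD
    D ↦ C

A->AB, B->AD, C->AD, D->C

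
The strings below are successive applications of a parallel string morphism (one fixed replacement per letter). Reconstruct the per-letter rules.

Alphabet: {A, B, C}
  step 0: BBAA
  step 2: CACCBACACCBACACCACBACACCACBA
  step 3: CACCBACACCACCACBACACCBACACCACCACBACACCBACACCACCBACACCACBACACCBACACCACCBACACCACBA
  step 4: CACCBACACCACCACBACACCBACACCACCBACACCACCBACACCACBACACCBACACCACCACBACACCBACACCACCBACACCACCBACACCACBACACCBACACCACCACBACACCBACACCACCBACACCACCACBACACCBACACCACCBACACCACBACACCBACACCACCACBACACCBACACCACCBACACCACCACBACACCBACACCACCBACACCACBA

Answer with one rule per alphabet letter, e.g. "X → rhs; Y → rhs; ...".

A->CBA, B->CA, C->CAC

  step 3 ⇒ step 4: CACCBACACCACCACBACACCBACACCACCACBACACCBACACCACCBACACCACBACACCBACACCACCBACACCACBA ⇒ CAC·CBA·CAC·CAC·CA·CBA·CAC·CBA·CAC·CAC·CBA·CAC·CAC·CBA·CAC·CA·CBA·CAC·CBA·CAC·CAC·CA·CBA·CAC·CBA·CAC·CAC·CBA·CAC·CAC·CBA·CAC·CA·CBA·CAC·CBA·CAC·CAC·CA·CBA·CAC·CBA·CAC·CAC·CBA·CAC·CAC·CA·CBA·CAC·CBA·CAC·CAC·CBA·CAC·CA·CBA·CAC·CBA·CAC·CAC·CA·CBA·CAC·CBA·CAC·CAC·CBA·CAC·CAC·CA·CBA·CAC·CBA·CAC·CAC·CBA·CAC·CA·CBA
    A ↦ CBA
    B ↦ CA
    C ↦ CAC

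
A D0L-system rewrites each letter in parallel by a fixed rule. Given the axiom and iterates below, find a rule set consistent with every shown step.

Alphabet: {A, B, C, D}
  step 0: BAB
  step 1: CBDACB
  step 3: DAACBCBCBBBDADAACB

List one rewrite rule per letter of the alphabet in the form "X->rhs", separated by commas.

A->DA, B->CB, C->A, D->BB

  step 0 ⇒ step 1: BAB ⇒ CB·DA·CB
    A ↦ DA
    B ↦ CB
    C ↦ A  (constrained at step 1)
    D ↦ BB  (constrained at step 1)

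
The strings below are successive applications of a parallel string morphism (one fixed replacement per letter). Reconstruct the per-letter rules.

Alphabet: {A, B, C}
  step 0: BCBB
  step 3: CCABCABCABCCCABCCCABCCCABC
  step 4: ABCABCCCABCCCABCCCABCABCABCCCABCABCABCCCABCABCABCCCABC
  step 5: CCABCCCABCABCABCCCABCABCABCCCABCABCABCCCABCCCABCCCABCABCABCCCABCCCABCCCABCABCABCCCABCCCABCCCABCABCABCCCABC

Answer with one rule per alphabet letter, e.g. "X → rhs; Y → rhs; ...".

A->C, B->C, C->ABC

  step 4 ⇒ step 5: ABCABCCCABCCCABCCCABCABCABCCCABCABCABCCCABCABCABCCCABC ⇒ C·C·ABC·C·C·ABC·ABC·ABC·C·C·ABC·ABC·ABC·C·C·ABC·ABC·ABC·C·C·ABC·C·C·ABC·C·C·ABC·ABC·ABC·C·C·ABC·C·C·ABC·C·C·ABC·ABC·ABC·C·C·ABC·C·C·ABC·C·C·ABC·ABC·ABC·C·C·ABC
    A ↦ C
    B ↦ C
    C ↦ ABC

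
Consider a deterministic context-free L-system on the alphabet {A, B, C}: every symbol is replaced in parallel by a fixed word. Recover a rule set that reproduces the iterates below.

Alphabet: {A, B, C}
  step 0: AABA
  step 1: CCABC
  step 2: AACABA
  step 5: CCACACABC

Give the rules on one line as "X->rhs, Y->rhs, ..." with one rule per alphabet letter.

  step 1 ⇒ step 2: CCABC ⇒ A·A·C·AB·A
    A ↦ C
    B ↦ AB
    C ↦ A

A->C, B->AB, C->A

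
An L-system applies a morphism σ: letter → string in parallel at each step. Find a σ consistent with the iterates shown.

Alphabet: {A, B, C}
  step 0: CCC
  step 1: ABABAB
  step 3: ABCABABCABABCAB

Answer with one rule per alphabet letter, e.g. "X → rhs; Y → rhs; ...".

  step 0 ⇒ step 1: CCC ⇒ AB·AB·AB
    C ↦ AB
    A ↦ CB  (constrained at step 1)
    B ↦ C  (constrained at step 1)

A->CB, B->C, C->AB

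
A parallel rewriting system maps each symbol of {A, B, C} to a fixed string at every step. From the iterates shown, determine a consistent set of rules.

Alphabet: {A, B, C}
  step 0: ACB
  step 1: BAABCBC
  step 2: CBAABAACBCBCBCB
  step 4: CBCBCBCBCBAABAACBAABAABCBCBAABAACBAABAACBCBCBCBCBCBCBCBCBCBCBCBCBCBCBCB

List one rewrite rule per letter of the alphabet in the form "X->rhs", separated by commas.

  step 1 ⇒ step 2: BAABCBC ⇒ C·BAA·BAA·C·BCB·C·BCB
    A ↦ BAA
    B ↦ C
    C ↦ BCB

A->BAA, B->C, C->BCB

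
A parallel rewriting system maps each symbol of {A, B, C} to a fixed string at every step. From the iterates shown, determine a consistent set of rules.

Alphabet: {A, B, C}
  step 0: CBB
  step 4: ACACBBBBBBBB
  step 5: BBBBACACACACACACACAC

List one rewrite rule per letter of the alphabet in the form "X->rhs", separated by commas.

  step 4 ⇒ step 5: ACACBBBBBBBB ⇒ B·B·B·B·AC·AC·AC·AC·AC·AC·AC·AC
    A ↦ B
    B ↦ AC
    C ↦ B

A->B, B->AC, C->B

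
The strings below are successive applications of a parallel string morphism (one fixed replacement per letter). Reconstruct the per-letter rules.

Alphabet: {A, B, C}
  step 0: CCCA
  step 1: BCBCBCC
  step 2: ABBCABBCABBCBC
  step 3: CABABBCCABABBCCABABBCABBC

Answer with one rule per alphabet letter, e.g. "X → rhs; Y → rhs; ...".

A->C, B->AB, C->BC

  step 2 ⇒ step 3: ABBCABBCABBCBC ⇒ C·AB·AB·BC·C·AB·AB·BC·C·AB·AB·BC·AB·BC
    A ↦ C
    B ↦ AB
    C ↦ BC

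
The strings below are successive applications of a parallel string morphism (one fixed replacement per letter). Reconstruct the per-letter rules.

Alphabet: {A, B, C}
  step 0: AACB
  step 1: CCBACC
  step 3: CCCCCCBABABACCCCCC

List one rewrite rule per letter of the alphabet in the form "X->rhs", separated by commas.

  step 0 ⇒ step 1: AACB ⇒ C·C·BA·CC
    A ↦ C
    B ↦ CC
    C ↦ BA

A->C, B->CC, C->BA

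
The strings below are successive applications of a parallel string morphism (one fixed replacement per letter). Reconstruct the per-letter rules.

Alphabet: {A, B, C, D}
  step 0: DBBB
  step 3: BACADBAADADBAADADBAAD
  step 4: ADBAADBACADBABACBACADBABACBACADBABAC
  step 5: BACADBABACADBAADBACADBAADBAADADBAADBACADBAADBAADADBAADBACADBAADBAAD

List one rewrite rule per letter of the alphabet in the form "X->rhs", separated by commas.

  step 4 ⇒ step 5: ADBAADBACADBABACBACADBABACBACADBABAC ⇒ BA·C·AD·BA·BA·C·AD·BA·AD·BA·C·AD·BA·AD·BA·AD·AD·BA·AD·BA·C·AD·BA·AD·BA·AD·AD·BA·AD·BA·C·AD·BA·AD·BA·AD
    A ↦ BA
    B ↦ AD
    C ↦ AD
    D ↦ C

A->BA, B->AD, C->AD, D->C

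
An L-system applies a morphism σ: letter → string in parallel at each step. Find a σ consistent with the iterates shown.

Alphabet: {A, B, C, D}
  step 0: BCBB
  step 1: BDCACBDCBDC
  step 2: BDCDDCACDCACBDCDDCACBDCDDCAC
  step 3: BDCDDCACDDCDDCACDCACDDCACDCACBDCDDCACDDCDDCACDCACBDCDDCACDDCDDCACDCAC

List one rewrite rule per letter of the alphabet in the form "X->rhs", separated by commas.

  step 2 ⇒ step 3: BDCDDCACDCACBDCDDCACBDCDDCAC ⇒ BDC·DDC·AC·DDC·DDC·AC·DC·AC·DDC·AC·DC·AC·BDC·DDC·AC·DDC·DDC·AC·DC·AC·BDC·DDC·AC·DDC·DDC·AC·DC·AC
    A ↦ DC
    B ↦ BDC
    C ↦ AC
    D ↦ DDC

A->DC, B->BDC, C->AC, D->DDC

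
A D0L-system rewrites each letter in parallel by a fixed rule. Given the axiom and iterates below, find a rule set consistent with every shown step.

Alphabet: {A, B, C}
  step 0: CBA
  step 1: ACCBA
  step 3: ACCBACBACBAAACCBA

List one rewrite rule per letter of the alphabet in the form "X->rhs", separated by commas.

  step 0 ⇒ step 1: CBA ⇒ A·C·CBA
    A ↦ CBA
    B ↦ C
    C ↦ A

A->CBA, B->C, C->A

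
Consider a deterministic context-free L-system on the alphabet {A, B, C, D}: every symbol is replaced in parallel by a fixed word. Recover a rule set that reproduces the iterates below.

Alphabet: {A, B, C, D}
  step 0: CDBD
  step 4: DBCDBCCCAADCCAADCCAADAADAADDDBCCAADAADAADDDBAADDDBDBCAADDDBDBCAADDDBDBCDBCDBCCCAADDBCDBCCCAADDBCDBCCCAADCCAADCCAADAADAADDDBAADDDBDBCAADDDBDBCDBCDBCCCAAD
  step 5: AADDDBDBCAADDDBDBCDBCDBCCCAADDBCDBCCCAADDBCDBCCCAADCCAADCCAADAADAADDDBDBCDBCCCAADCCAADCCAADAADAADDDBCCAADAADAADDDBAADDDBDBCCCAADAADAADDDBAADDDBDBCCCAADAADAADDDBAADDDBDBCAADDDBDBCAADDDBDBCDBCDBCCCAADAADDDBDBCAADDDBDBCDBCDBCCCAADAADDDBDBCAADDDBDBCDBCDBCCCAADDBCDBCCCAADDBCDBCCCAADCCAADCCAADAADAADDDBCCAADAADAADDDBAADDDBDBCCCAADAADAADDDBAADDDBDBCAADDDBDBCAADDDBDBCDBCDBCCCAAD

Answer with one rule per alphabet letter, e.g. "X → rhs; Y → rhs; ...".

A->C, B->DDB, C->DBC, D->AAD

  step 4 ⇒ step 5: DBCDBCCCAADCCAADCCAADAADAADDDBCCAADAADAADDDBAADDDBDBCAADDDBDBCAADDDBDBCDBCDBCCCAADDBCDBCCCAADDBCDBCCCAADCCAADCCAADAADAADDDBAADDDBDBCAADDDBDBCDBCDBCCCAAD ⇒ AAD·DDB·DBC·AAD·DDB·DBC·DBC·DBC·C·C·AAD·DBC·DBC·C·C·AAD·DBC·DBC·C·C·AAD·C·C·AAD·C·C·AAD·AAD·AAD·DDB·DBC·DBC·C·C·AAD·C·C·AAD·C·C·AAD·AAD·AAD·DDB·C·C·AAD·AAD·AAD·DDB·AAD·DDB·DBC·C·C·AAD·AAD·AAD·DDB·AAD·DDB·DBC·C·C·AAD·AAD·AAD·DDB·AAD·DDB·DBC·AAD·DDB·DBC·AAD·DDB·DBC·DBC·DBC·C·C·AAD·AAD·DDB·DBC·AAD·DDB·DBC·DBC·DBC·C·C·AAD·AAD·DDB·DBC·AAD·DDB·DBC·DBC·DBC·C·C·AAD·DBC·DBC·C·C·AAD·DBC·DBC·C·C·AAD·C·C·AAD·C·C·AAD·AAD·AAD·DDB·C·C·AAD·AAD·AAD·DDB·AAD·DDB·DBC·C·C·AAD·AAD·AAD·DDB·AAD·DDB·DBC·AAD·DDB·DBC·AAD·DDB·DBC·DBC·DBC·C·C·AAD
    A ↦ C
    B ↦ DDB
    C ↦ DBC
    D ↦ AAD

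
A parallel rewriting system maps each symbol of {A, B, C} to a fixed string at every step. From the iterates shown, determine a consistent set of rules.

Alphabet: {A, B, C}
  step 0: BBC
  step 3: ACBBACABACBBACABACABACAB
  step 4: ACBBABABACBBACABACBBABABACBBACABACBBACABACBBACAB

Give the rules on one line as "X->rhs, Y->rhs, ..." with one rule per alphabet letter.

A->AC, B->AB, C->BB

  step 3 ⇒ step 4: ACBBACABACBBACABACABACAB ⇒ AC·BB·AB·AB·AC·BB·AC·AB·AC·BB·AB·AB·AC·BB·AC·AB·AC·BB·AC·AB·AC·BB·AC·AB
    A ↦ AC
    B ↦ AB
    C ↦ BB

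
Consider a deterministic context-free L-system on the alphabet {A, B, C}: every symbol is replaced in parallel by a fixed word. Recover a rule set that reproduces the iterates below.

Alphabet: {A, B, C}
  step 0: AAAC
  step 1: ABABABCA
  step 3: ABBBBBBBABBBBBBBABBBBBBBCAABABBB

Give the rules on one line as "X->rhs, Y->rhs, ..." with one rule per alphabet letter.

  step 0 ⇒ step 1: AAAC ⇒ AB·AB·AB·CA
    A ↦ AB
    C ↦ CA
    B ↦ BB  (constrained at step 1)

A->AB, B->BB, C->CA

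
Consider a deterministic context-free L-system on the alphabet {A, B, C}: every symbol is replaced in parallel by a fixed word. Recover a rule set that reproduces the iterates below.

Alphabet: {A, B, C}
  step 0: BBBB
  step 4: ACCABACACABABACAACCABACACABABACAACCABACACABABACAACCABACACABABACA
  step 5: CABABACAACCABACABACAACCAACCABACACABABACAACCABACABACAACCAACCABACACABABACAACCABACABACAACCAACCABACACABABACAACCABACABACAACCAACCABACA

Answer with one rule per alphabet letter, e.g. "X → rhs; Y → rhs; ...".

A->CA, B->AC, C->BA

  step 4 ⇒ step 5: ACCABACACABABACAACCABACACABABACAACCABACACABABACAACCABACACABABACA ⇒ CA·BA·BA·CA·AC·CA·BA·CA·BA·CA·AC·CA·AC·CA·BA·CA·CA·BA·BA·CA·AC·CA·BA·CA·BA·CA·AC·CA·AC·CA·BA·CA·CA·BA·BA·CA·AC·CA·BA·CA·BA·CA·AC·CA·AC·CA·BA·CA·CA·BA·BA·CA·AC·CA·BA·CA·BA·CA·AC·CA·AC·CA·BA·CA
    A ↦ CA
    B ↦ AC
    C ↦ BA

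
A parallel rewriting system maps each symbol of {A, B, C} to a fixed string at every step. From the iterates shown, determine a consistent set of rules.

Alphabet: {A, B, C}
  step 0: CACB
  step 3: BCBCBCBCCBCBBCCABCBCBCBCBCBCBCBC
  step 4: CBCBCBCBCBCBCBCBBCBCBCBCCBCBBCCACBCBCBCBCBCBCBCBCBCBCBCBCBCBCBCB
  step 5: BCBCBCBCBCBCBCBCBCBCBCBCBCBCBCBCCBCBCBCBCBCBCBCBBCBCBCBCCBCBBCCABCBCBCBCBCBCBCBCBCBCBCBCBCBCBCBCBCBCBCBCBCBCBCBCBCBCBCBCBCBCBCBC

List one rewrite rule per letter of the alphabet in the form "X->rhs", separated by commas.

A->CCA, B->CBC, C->B

  step 4 ⇒ step 5: CBCBCBCBCBCBCBCBBCBCBCBCCBCBBCCACBCBCBCBCBCBCBCBCBCBCBCBCBCBCBCB ⇒ B·CBC·B·CBC·B·CBC·B·CBC·B·CBC·B·CBC·B·CBC·B·CBC·CBC·B·CBC·B·CBC·B·CBC·B·B·CBC·B·CBC·CBC·B·B·CCA·B·CBC·B·CBC·B·CBC·B·CBC·B·CBC·B·CBC·B·CBC·B·CBC·B·CBC·B·CBC·B·CBC·B·CBC·B·CBC·B·CBC·B·CBC·B·CBC
    A ↦ CCA
    B ↦ CBC
    C ↦ B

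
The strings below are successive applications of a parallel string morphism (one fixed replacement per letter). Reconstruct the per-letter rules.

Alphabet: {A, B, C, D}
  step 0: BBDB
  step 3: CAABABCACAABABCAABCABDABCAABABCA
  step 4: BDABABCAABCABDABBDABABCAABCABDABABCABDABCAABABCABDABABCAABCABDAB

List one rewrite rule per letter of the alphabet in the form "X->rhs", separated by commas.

A->AB, B->CA, C->BD, D->AB

  step 3 ⇒ step 4: CAABABCACAABABCAABCABDABCAABABCA ⇒ BD·AB·AB·CA·AB·CA·BD·AB·BD·AB·AB·CA·AB·CA·BD·AB·AB·CA·BD·AB·CA·AB·AB·CA·BD·AB·AB·CA·AB·CA·BD·AB
    A ↦ AB
    B ↦ CA
    C ↦ BD
    D ↦ AB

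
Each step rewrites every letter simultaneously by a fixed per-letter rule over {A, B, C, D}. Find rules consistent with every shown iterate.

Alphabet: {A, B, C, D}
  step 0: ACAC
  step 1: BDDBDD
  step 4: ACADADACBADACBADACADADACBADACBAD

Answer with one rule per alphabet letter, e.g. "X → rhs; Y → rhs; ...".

  step 0 ⇒ step 1: ACAC ⇒ B·DD·B·DD
    A ↦ B
    C ↦ DD
    B ↦ AC  (constrained at step 1)
    D ↦ AD  (constrained at step 1)

A->B, B->AC, C->DD, D->AD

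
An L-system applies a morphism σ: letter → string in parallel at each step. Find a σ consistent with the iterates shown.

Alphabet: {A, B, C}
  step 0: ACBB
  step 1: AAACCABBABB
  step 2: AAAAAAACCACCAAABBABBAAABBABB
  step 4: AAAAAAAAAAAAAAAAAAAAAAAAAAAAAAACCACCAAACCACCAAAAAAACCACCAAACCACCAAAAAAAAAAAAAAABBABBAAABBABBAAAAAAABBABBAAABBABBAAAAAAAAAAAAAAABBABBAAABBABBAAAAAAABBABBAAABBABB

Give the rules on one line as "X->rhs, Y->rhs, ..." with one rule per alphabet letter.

A->AA, B->ABB, C->ACC

  step 1 ⇒ step 2: AAACCABBABB ⇒ AA·AA·AA·ACC·ACC·AA·ABB·ABB·AA·ABB·ABB
    A ↦ AA
    B ↦ ABB
    C ↦ ACC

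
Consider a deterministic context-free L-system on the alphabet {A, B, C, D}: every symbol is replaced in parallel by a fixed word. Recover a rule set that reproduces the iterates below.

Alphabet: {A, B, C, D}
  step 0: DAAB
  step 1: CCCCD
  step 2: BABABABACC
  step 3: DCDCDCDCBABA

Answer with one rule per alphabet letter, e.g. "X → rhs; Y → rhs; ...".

A->C, B->D, C->BA, D->CC

  step 2 ⇒ step 3: BABABABACC ⇒ D·C·D·C·D·C·D·C·BA·BA
    A ↦ C
    B ↦ D
    C ↦ BA
  step 0 ⇒ step 1: DAAB ⇒ CC·C·C·D
    D ↦ CC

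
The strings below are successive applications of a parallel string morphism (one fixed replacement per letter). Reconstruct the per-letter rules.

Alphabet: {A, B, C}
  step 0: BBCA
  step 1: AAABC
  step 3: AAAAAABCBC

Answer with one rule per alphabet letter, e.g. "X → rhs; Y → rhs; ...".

  step 0 ⇒ step 1: BBCA ⇒ A·A·A·BC
    A ↦ BC
    B ↦ A
    C ↦ A

A->BC, B->A, C->A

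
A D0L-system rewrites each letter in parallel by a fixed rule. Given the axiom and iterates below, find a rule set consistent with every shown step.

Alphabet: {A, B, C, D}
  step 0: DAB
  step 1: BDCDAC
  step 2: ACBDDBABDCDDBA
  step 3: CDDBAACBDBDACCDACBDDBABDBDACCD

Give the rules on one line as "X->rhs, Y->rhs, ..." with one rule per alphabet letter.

  step 2 ⇒ step 3: ACBDDBABDCDDBA ⇒ CD·DBA·AC·BD·BD·AC·CD·AC·BD·DBA·BD·BD·AC·CD
    A ↦ CD
    B ↦ AC
    C ↦ DBA
    D ↦ BD

A->CD, B->AC, C->DBA, D->BD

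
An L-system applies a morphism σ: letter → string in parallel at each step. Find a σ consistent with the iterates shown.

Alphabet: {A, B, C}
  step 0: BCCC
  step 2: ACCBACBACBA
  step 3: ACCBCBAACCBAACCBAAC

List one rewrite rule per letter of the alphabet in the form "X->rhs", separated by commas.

  step 2 ⇒ step 3: ACCBACBACBA ⇒ AC·CB·CB·A·AC·CB·A·AC·CB·A·AC
    A ↦ AC
    B ↦ A
    C ↦ CB

A->AC, B->A, C->CB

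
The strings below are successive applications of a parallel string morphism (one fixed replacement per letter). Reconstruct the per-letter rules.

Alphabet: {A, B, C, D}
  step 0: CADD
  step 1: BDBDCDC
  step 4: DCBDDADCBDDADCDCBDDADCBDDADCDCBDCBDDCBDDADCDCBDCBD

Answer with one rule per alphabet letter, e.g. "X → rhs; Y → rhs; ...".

  step 0 ⇒ step 1: CADD ⇒ BD·B·DC·DC
    A ↦ B
    C ↦ BD
    D ↦ DC
    B ↦ DA  (constrained at step 1)

A->B, B->DA, C->BD, D->DC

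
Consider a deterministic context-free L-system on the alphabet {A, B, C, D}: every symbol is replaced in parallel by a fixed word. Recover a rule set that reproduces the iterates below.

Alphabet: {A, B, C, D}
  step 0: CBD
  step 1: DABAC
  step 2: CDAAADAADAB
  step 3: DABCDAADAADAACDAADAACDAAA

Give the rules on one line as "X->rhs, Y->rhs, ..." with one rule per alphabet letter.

  step 2 ⇒ step 3: CDAAADAADAB ⇒ DAB·C·DAA·DAA·DAA·C·DAA·DAA·C·DAA·A
    A ↦ DAA
    B ↦ A
    C ↦ DAB
    D ↦ C

A->DAA, B->A, C->DAB, D->C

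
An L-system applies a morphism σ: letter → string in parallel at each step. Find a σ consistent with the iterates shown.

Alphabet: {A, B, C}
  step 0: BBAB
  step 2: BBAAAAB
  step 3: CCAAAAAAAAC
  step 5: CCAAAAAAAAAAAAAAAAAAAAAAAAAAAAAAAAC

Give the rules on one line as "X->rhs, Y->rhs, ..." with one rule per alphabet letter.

A->AA, B->C, C->B

  step 2 ⇒ step 3: BBAAAAB ⇒ C·C·AA·AA·AA·AA·C
    A ↦ AA
    B ↦ C
    C ↦ B  (constrained at step 3)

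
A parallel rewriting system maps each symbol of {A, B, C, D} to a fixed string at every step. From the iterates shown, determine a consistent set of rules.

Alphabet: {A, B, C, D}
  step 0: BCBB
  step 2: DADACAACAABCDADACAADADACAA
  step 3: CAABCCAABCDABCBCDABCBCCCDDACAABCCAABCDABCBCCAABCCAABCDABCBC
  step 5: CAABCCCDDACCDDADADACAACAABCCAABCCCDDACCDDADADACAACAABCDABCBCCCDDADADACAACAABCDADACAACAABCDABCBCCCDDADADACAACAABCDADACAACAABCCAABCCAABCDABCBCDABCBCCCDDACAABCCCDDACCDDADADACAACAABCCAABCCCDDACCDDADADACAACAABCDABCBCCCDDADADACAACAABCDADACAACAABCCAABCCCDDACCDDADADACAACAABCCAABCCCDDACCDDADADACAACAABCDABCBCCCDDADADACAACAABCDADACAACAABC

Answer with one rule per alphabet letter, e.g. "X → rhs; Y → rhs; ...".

  step 2 ⇒ step 3: DADACAACAABCDADACAADADACAA ⇒ CAA·BC·CAA·BC·DA·BC·BC·DA·BC·BC·CCD·DA·CAA·BC·CAA·BC·DA·BC·BC·CAA·BC·CAA·BC·DA·BC·BC
    A ↦ BC
    B ↦ CCD
    C ↦ DA
    D ↦ CAA

A->BC, B->CCD, C->DA, D->CAA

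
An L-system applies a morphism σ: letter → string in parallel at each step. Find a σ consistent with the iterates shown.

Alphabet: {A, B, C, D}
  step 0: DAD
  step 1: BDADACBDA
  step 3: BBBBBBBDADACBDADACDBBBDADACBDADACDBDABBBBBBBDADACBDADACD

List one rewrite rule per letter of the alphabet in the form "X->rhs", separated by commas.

A->DAC, B->BB, C->D, D->BDA

  step 0 ⇒ step 1: DAD ⇒ BDA·DAC·BDA
    A ↦ DAC
    D ↦ BDA
    B ↦ BB  (constrained at step 1)
    C ↦ D  (constrained at step 1)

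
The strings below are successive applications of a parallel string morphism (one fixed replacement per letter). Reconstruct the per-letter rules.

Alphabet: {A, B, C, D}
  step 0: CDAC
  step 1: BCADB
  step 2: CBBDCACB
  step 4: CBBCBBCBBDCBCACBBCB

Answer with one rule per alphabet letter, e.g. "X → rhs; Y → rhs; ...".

A->D, B->CB, C->B, D->CA

  step 1 ⇒ step 2: BCADB ⇒ CB·B·D·CA·CB
    A ↦ D
    B ↦ CB
    C ↦ B
    D ↦ CA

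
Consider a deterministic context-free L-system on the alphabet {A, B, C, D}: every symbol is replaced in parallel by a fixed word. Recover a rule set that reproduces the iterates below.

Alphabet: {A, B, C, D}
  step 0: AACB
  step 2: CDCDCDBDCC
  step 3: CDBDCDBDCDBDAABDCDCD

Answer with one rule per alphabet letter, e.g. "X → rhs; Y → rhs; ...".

  step 2 ⇒ step 3: CDCDCDBDCC ⇒ CD·BD·CD·BD·CD·BD·AA·BD·CD·CD
    B ↦ AA
    C ↦ CD
    D ↦ BD
    A ↦ C  (constrained at step 0)

A->C, B->AA, C->CD, D->BD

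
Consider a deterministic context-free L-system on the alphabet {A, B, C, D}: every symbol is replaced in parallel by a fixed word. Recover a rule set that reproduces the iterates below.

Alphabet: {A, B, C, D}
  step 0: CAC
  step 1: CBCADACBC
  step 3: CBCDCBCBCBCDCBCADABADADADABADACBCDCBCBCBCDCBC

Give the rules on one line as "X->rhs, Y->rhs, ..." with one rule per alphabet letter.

  step 0 ⇒ step 1: CAC ⇒ CBC·ADA·CBC
    A ↦ ADA
    C ↦ CBC
    B ↦ D  (constrained at step 1)
    D ↦ B  (constrained at step 1)

A->ADA, B->D, C->CBC, D->B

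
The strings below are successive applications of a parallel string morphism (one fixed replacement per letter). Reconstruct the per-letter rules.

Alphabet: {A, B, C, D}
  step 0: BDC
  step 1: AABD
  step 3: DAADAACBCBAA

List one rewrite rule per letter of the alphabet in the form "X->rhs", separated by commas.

A->CB, B->AA, C->D, D->B

  step 0 ⇒ step 1: BDC ⇒ AA·B·D
    B ↦ AA
    C ↦ D
    D ↦ B
    A ↦ CB  (constrained at step 1)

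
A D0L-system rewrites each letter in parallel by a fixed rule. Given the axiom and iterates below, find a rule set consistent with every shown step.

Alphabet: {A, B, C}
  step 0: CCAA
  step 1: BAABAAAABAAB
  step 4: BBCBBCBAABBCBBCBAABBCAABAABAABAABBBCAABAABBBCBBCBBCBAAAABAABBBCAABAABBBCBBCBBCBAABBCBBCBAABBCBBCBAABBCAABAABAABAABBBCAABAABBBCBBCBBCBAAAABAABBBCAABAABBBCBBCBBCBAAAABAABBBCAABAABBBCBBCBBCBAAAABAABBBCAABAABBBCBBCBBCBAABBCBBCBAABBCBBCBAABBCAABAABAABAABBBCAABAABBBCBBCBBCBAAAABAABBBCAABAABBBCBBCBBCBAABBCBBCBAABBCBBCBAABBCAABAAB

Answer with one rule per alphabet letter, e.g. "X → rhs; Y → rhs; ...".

A->AAB, B->BBC, C->BAA

  step 0 ⇒ step 1: CCAA ⇒ BAA·BAA·AAB·AAB
    A ↦ AAB
    C ↦ BAA
    B ↦ BBC  (constrained at step 1)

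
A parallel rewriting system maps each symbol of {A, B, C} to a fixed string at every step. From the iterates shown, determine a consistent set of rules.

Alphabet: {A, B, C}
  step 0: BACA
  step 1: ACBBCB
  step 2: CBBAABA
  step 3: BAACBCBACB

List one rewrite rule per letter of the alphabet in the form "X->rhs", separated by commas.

  step 2 ⇒ step 3: CBBAABA ⇒ B·A·A·CB·CB·A·CB
    A ↦ CB
    B ↦ A
    C ↦ B

A->CB, B->A, C->B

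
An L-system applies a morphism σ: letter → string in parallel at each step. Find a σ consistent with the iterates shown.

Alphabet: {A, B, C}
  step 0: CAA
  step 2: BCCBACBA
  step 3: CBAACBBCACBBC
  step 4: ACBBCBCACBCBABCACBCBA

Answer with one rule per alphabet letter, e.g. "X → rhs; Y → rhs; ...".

A->BC, B->CB, C->A

  step 3 ⇒ step 4: CBAACBBCACBBC ⇒ A·CB·BC·BC·A·CB·CB·A·BC·A·CB·CB·A
    A ↦ BC
    B ↦ CB
    C ↦ A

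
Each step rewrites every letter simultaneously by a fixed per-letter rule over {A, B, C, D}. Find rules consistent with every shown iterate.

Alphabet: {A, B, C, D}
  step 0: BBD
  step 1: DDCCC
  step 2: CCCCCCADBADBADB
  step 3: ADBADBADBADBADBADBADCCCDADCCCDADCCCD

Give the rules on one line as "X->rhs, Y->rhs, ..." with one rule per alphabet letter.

A->AD, B->D, C->ADB, D->CCC

  step 2 ⇒ step 3: CCCCCCADBADBADB ⇒ ADB·ADB·ADB·ADB·ADB·ADB·AD·CCC·D·AD·CCC·D·AD·CCC·D
    A ↦ AD
    B ↦ D
    C ↦ ADB
    D ↦ CCC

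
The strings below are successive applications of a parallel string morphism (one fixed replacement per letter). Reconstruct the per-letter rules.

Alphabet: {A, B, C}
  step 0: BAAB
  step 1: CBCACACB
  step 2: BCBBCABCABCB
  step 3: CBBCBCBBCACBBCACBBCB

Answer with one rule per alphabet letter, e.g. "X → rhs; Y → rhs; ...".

  step 2 ⇒ step 3: BCBBCABCABCB ⇒ CB·B·CB·CB·B·CA·CB·B·CA·CB·B·CB
    A ↦ CA
    B ↦ CB
    C ↦ B

A->CA, B->CB, C->B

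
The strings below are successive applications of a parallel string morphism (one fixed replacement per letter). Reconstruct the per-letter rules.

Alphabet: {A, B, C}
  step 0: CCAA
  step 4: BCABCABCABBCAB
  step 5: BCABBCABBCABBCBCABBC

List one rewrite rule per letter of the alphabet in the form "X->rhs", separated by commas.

  step 4 ⇒ step 5: BCABCABCABBCAB ⇒ BC·A·B·BC·A·B·BC·A·B·BC·BC·A·B·BC
    A ↦ B
    B ↦ BC
    C ↦ A

A->B, B->BC, C->A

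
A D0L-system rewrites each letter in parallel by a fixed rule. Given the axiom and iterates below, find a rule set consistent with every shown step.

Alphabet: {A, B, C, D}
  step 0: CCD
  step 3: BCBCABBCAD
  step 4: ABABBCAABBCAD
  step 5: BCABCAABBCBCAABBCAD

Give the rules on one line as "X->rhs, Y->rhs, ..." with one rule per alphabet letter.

A->BC, B->A, C->B, D->AD

  step 4 ⇒ step 5: ABABBCAABBCAD ⇒ BC·A·BC·A·A·B·BC·BC·A·A·B·BC·AD
    A ↦ BC
    B ↦ A
    C ↦ B
    D ↦ AD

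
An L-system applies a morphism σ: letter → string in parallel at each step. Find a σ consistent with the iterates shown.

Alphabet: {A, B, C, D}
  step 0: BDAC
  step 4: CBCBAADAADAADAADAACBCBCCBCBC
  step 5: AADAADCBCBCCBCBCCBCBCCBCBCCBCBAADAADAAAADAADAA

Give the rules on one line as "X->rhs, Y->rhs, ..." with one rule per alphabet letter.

  step 4 ⇒ step 5: CBCBAADAADAADAADAACBCBCCBCBC ⇒ AA·D·AA·D·CB·CB·C·CB·CB·C·CB·CB·C·CB·CB·C·CB·CB·AA·D·AA·D·AA·AA·D·AA·D·AA
    A ↦ CB
    B ↦ D
    C ↦ AA
    D ↦ C

A->CB, B->D, C->AA, D->C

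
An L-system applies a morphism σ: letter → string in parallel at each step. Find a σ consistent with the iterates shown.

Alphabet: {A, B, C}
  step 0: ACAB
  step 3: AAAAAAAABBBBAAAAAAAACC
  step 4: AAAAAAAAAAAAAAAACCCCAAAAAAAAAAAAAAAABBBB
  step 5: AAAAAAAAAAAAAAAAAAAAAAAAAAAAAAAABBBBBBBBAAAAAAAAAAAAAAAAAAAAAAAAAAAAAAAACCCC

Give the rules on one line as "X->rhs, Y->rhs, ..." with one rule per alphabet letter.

A->AA, B->C, C->BB

  step 4 ⇒ step 5: AAAAAAAAAAAAAAAACCCCAAAAAAAAAAAAAAAABBBB ⇒ AA·AA·AA·AA·AA·AA·AA·AA·AA·AA·AA·AA·AA·AA·AA·AA·BB·BB·BB·BB·AA·AA·AA·AA·AA·AA·AA·AA·AA·AA·AA·AA·AA·AA·AA·AA·C·C·C·C
    A ↦ AA
    B ↦ C
    C ↦ BB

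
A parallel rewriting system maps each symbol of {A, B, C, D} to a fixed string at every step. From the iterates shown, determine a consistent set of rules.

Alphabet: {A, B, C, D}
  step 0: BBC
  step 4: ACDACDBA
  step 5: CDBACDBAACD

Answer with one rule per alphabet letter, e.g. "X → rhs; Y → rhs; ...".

  step 4 ⇒ step 5: ACDACDBA ⇒ CD·B·A·CD·B·A·A·CD
    A ↦ CD
    B ↦ A
    C ↦ B
    D ↦ A

A->CD, B->A, C->B, D->A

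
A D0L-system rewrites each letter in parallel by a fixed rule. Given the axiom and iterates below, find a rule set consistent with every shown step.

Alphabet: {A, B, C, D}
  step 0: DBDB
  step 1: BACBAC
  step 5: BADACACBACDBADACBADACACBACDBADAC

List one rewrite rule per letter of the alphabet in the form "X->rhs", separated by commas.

A->D, B->C, C->AC, D->BA

  step 0 ⇒ step 1: DBDB ⇒ BA·C·BA·C
    B ↦ C
    D ↦ BA
    A ↦ D  (constrained at step 1)
    C ↦ AC  (constrained at step 1)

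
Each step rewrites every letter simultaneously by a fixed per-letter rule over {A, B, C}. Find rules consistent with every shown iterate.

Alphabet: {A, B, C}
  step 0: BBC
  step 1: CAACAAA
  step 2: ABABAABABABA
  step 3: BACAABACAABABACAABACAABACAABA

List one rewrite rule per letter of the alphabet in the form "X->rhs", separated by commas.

A->BA, B->CAA, C->A

  step 2 ⇒ step 3: ABABAABABABA ⇒ BA·CAA·BA·CAA·BA·BA·CAA·BA·CAA·BA·CAA·BA
    A ↦ BA
    B ↦ CAA
  step 0 ⇒ step 1: BBC ⇒ CAA·CAA·A
    C ↦ A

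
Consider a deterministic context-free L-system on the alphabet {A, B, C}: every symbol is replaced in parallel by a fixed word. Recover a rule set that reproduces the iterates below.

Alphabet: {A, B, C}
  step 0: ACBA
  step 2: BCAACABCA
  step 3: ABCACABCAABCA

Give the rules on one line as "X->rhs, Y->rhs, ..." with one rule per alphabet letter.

  step 2 ⇒ step 3: BCAACABCA ⇒ A·B·CA·CA·B·CA·A·B·CA
    A ↦ CA
    B ↦ A
    C ↦ B

A->CA, B->A, C->B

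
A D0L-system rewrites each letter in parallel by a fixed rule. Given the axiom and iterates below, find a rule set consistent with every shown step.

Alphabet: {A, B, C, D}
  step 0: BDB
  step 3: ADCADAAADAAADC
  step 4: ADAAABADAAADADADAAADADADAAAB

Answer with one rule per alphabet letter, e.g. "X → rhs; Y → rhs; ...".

A->AD, B->C, C->AB, D->AA

  step 3 ⇒ step 4: ADCADAAADAAADC ⇒ AD·AA·AB·AD·AA·AD·AD·AD·AA·AD·AD·AD·AA·AB
    A ↦ AD
    C ↦ AB
    D ↦ AA
    B ↦ C  (constrained at step 0)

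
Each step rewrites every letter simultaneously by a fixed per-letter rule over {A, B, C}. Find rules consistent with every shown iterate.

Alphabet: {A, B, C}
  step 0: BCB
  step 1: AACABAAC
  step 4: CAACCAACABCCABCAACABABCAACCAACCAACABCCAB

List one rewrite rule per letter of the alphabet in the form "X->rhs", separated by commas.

A->C, B->AAC, C->AB

  step 0 ⇒ step 1: BCB ⇒ AAC·AB·AAC
    B ↦ AAC
    C ↦ AB
    A ↦ C  (constrained at step 1)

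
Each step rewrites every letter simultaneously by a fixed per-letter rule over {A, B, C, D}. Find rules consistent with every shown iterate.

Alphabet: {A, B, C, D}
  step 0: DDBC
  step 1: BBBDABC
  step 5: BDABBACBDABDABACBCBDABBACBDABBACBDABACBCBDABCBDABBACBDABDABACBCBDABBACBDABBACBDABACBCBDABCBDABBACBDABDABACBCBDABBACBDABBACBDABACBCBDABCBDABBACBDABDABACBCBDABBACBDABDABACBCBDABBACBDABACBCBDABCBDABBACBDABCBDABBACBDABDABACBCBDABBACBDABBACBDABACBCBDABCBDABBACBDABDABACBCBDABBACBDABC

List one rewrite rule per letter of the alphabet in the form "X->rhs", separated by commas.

A->BAC, B->BDA, C->BC, D->B

  step 0 ⇒ step 1: DDBC ⇒ B·B·BDA·BC
    B ↦ BDA
    C ↦ BC
    D ↦ B
    A ↦ BAC  (constrained at step 1)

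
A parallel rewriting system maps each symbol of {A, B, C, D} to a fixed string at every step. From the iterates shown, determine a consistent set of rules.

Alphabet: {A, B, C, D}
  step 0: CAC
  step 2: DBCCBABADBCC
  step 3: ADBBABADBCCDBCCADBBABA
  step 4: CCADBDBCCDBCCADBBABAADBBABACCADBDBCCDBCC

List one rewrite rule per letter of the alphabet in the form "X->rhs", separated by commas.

  step 3 ⇒ step 4: ADBBABADBCCDBCCADBBABA ⇒ CC·A·DB·DB·CC·DB·CC·A·DB·BA·BA·A·DB·BA·BA·CC·A·DB·DB·CC·DB·CC
    A ↦ CC
    B ↦ DB
    C ↦ BA
    D ↦ A

A->CC, B->DB, C->BA, D->A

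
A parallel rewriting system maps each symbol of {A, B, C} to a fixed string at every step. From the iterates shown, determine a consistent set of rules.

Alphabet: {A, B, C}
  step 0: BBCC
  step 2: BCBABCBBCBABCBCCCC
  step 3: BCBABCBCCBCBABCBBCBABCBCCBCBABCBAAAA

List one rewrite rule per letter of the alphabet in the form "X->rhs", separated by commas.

A->CC, B->BCB, C->A

  step 2 ⇒ step 3: BCBABCBBCBABCBCCCC ⇒ BCB·A·BCB·CC·BCB·A·BCB·BCB·A·BCB·CC·BCB·A·BCB·A·A·A·A
    A ↦ CC
    B ↦ BCB
    C ↦ A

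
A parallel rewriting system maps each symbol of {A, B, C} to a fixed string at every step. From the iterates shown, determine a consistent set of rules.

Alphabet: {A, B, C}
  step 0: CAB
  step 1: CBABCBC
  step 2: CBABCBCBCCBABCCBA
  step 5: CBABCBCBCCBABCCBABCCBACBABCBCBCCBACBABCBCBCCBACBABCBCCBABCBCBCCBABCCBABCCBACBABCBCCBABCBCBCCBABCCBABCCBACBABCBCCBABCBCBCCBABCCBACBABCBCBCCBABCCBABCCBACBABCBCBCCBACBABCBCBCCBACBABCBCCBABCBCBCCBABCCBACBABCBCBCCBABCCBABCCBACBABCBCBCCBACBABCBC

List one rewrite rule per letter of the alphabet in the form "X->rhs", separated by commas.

  step 1 ⇒ step 2: CBABCBC ⇒ CBA·BC·BC·BC·CBA·BC·CBA
    A ↦ BC
    B ↦ BC
    C ↦ CBA

A->BC, B->BC, C->CBA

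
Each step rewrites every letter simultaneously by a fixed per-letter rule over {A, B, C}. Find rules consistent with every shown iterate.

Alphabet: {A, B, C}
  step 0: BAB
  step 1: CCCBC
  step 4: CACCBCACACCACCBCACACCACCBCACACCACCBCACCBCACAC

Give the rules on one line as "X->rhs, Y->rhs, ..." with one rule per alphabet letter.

A->CCB, B->C, C->CA

  step 0 ⇒ step 1: BAB ⇒ C·CCB·C
    A ↦ CCB
    B ↦ C
    C ↦ CA  (constrained at step 1)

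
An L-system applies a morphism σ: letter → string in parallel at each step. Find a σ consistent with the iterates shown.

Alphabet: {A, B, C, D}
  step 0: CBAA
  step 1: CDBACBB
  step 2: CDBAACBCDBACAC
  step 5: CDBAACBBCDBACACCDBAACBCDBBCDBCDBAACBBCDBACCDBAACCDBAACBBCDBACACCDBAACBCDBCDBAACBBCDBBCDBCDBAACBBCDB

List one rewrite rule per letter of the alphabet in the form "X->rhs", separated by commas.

A->B, B->AC, C->CDB, D->A

  step 1 ⇒ step 2: CDBACBB ⇒ CDB·A·AC·B·CDB·AC·AC
    A ↦ B
    B ↦ AC
    C ↦ CDB
    D ↦ A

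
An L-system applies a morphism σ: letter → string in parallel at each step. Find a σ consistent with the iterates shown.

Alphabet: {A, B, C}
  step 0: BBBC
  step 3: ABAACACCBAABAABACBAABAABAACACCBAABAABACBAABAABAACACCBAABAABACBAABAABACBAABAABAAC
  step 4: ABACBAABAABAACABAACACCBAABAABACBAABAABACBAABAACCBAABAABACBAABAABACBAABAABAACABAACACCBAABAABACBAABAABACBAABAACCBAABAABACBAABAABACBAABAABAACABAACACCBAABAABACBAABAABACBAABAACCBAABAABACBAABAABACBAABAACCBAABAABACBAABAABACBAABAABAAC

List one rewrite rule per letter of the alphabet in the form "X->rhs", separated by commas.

A->ABA, B->CBA, C->AC

  step 3 ⇒ step 4: ABAACACCBAABAABACBAABAABAACACCBAABAABACBAABAABAACACCBAABAABACBAABAABACBAABAABAAC ⇒ ABA·CBA·ABA·ABA·AC·ABA·AC·AC·CBA·ABA·ABA·CBA·ABA·ABA·CBA·ABA·AC·CBA·ABA·ABA·CBA·ABA·ABA·CBA·ABA·ABA·AC·ABA·AC·AC·CBA·ABA·ABA·CBA·ABA·ABA·CBA·ABA·AC·CBA·ABA·ABA·CBA·ABA·ABA·CBA·ABA·ABA·AC·ABA·AC·AC·CBA·ABA·ABA·CBA·ABA·ABA·CBA·ABA·AC·CBA·ABA·ABA·CBA·ABA·ABA·CBA·ABA·AC·CBA·ABA·ABA·CBA·ABA·ABA·CBA·ABA·ABA·AC
    A ↦ ABA
    B ↦ CBA
    C ↦ AC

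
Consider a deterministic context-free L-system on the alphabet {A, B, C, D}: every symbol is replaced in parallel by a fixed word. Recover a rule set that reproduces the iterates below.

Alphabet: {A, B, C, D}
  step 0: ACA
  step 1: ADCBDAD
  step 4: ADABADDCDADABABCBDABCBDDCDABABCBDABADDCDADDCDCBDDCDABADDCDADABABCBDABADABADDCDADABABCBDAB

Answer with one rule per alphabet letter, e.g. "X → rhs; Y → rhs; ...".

  step 0 ⇒ step 1: ACA ⇒ AD·CBD·AD
    A ↦ AD
    C ↦ CBD
    B ↦ DCD  (constrained at step 1)
    D ↦ AB  (constrained at step 1)

A->AD, B->DCD, C->CBD, D->AB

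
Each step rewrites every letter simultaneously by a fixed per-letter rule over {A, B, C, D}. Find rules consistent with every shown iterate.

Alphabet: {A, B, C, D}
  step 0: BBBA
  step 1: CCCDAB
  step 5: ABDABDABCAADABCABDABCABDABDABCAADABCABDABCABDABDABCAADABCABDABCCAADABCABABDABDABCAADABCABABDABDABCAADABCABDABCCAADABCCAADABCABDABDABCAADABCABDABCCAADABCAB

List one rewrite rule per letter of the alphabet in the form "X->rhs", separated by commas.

  step 0 ⇒ step 1: BBBA ⇒ C·C·C·DAB
    A ↦ DAB
    B ↦ C
    C ↦ AB  (constrained at step 1)
    D ↦ CAA  (constrained at step 1)

A->DAB, B->C, C->AB, D->CAA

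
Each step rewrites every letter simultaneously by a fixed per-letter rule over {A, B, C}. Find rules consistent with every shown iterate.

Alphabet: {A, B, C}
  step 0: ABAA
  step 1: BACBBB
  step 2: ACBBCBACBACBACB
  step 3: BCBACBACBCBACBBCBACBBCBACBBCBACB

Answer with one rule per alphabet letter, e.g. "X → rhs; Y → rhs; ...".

A->B, B->ACB, C->CB

  step 2 ⇒ step 3: ACBBCBACBACBACB ⇒ B·CB·ACB·ACB·CB·ACB·B·CB·ACB·B·CB·ACB·B·CB·ACB
    A ↦ B
    B ↦ ACB
    C ↦ CB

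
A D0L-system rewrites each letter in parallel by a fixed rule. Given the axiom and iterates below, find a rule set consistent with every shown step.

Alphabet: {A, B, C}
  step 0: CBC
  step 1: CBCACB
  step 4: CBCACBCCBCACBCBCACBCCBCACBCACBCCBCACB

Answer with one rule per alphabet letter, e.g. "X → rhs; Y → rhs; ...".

A->C, B->CA, C->CB

  step 0 ⇒ step 1: CBC ⇒ CB·CA·CB
    B ↦ CA
    C ↦ CB
    A ↦ C  (constrained at step 1)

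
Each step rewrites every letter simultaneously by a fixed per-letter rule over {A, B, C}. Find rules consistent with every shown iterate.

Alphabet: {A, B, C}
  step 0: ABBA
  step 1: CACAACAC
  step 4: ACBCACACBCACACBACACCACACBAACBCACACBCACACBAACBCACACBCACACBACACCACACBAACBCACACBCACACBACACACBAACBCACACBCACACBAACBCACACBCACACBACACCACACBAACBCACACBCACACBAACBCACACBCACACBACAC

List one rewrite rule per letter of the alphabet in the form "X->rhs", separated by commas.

  step 0 ⇒ step 1: ABBA ⇒ CAC·A·A·CAC
    A ↦ CAC
    B ↦ A
    C ↦ ACB  (constrained at step 1)

A->CAC, B->A, C->ACB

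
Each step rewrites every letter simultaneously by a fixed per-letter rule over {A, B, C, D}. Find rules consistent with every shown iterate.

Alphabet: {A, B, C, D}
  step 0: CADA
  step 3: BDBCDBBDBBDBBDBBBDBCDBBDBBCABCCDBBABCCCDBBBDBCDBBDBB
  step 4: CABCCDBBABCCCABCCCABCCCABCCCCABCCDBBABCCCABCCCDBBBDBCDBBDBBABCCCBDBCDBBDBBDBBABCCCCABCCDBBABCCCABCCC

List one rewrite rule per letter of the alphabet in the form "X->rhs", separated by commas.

A->BDB, B->C, C->DBB, D->ABC

  step 3 ⇒ step 4: BDBCDBBDBBDBBDBBBDBCDBBDBBCABCCDBBABCCCDBBBDBCDBBDBB ⇒ C·ABC·C·DBB·ABC·C·C·ABC·C·C·ABC·C·C·ABC·C·C·C·ABC·C·DBB·ABC·C·C·ABC·C·C·DBB·BDB·C·DBB·DBB·ABC·C·C·BDB·C·DBB·DBB·DBB·ABC·C·C·C·ABC·C·DBB·ABC·C·C·ABC·C·C
    A ↦ BDB
    B ↦ C
    C ↦ DBB
    D ↦ ABC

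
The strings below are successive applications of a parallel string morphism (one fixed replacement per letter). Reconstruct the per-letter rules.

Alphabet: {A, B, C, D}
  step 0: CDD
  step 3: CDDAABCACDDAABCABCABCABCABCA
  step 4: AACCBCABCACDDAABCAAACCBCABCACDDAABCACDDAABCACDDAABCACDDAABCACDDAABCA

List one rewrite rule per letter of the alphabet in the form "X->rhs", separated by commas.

  step 3 ⇒ step 4: CDDAABCACDDAABCABCABCABCABCA ⇒ AA·C·C·BCA·BCA·CDD·AA·BCA·AA·C·C·BCA·BCA·CDD·AA·BCA·CDD·AA·BCA·CDD·AA·BCA·CDD·AA·BCA·CDD·AA·BCA
    A ↦ BCA
    B ↦ CDD
    C ↦ AA
    D ↦ C

A->BCA, B->CDD, C->AA, D->C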